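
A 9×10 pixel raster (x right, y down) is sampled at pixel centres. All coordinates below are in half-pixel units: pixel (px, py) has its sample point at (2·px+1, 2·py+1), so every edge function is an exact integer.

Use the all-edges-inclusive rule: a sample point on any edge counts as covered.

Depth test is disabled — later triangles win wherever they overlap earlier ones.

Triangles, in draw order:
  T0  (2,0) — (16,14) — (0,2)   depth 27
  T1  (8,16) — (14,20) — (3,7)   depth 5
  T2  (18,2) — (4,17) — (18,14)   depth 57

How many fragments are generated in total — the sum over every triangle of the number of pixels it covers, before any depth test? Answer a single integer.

T0:
  2·area = 56
  edge (2, 0)→(16, 14): d=(14,14) inclusive
  edge (16, 14)→(0, 2): d=(-16,-12) inclusive
  edge (0, 2)→(2, 0): d=(2,-2) inclusive
    (0,0)@(1, 1): e=[28,28,0] → █  [on edge]
    (1,0)@(3, 1): e=[0,52,4] → █  [on edge]
    (2,0)@(5, 1): e=[-28,76,8] → ·
    (0,1)@(1, 3): e=[56,-4,4] → ·
    (1,1)@(3, 3): e=[28,20,8] → █
    (2,1)@(5, 3): e=[0,44,12] → █  [on edge]
    (3,1)@(7, 3): e=[-28,68,16] → ·
    (1,2)@(3, 5): e=[56,-12,12] → ·
    (2,2)@(5, 5): e=[28,12,16] → █
    (3,2)@(7, 5): e=[0,36,20] → █  [on edge]
    (4,2)@(9, 5): e=[-28,60,24] → ·
    (2,3)@(5, 7): e=[56,-20,20] → ·
    (4,3)@(9, 7): e=[0,28,28] → █  [on edge]
    (5,4)@(11, 9): e=[0,20,36] → █  [on edge]
    (6,5)@(13, 11): e=[0,12,44] → █  [on edge]
    (7,6)@(15, 13): e=[0,4,52] → █  [on edge]
    (8,7)@(17, 15): e=[0,-4,60] → ·  [on edge]
  covered (11 px):
    █ █ · · · · · · ·
    · █ █ · · · · · ·
    · · █ █ · · · · ·
    · · · █ █ · · · ·
    · · · · · █ · · ·
    · · · · · · █ · ·
    · · · · · · · █ ·
    · · · · · · · · ·
    · · · · · · · · ·
    · · · · · · · · ·
T1:
  2·area = 34  (B↔C swapped to make it positive)
  edge (8, 16)→(3, 7): d=(-5,-9) inclusive
  edge (3, 7)→(14, 20): d=(11,13) inclusive
  edge (14, 20)→(8, 16): d=(-6,-4) inclusive
    (1,3)@(3, 7): e=[0,0,34] → █  [on edge]
    (2,3)@(5, 7): e=[18,-26,42] → ·
    (1,4)@(3, 9): e=[-10,22,22] → ·
    (3,6)@(7, 13): e=[6,14,14] → █
    (4,6)@(9, 13): e=[24,-12,22] → ·
    (3,7)@(7, 15): e=[-4,36,2] → ·
    (4,7)@(9, 15): e=[14,10,10] → █
    (5,7)@(11, 15): e=[32,-16,18] → ·
    (4,8)@(9, 17): e=[4,32,-2] → ·
    (5,8)@(11, 17): e=[22,6,6] → █
    (6,8)@(13, 17): e=[40,-20,14] → ·
    (5,9)@(11, 19): e=[12,28,-6] → ·
  covered (5 px):
    · · · · · · · · ·
    · · · · · · · · ·
    · · · · · · · · ·
    · █ · · · · · · ·
    · · · · · · · · ·
    · · · · · · · · ·
    · · · █ · · · · ·
    · · · · █ · · · ·
    · · · · · █ · · ·
    · · · · · · █ · ·
T2:
  2·area = 168  (B↔C swapped to make it positive)
  edge (18, 2)→(18, 14): d=(0,12) inclusive
  edge (18, 14)→(4, 17): d=(-14,3) inclusive
  edge (4, 17)→(18, 2): d=(14,-15) inclusive
    (8,2)@(17, 5): e=[12,129,27] → █
    (7,3)@(15, 7): e=[36,107,25] → █
    (6,4)@(13, 9): e=[60,85,23] → █
    (5,5)@(11, 11): e=[84,63,21] → █
    (4,6)@(9, 13): e=[108,41,19] → █
    (3,7)@(7, 15): e=[132,19,17] → █
    (7,7)@(15, 15): e=[36,-5,137] → ·
    (8,7)@(17, 15): e=[12,-11,167] → ·
    (3,8)@(7, 17): e=[132,-9,45] → ·
    (4,8)@(9, 17): e=[108,-15,75] → ·
    (5,8)@(11, 17): e=[84,-21,105] → ·
    (6,8)@(13, 17): e=[60,-27,135] → ·
  covered (19 px):
    · · · · · · · · ·
    · · · · · · · · ·
    · · · · · · · · █
    · · · · · · · █ █
    · · · · · · █ █ █
    · · · · · █ █ █ █
    · · · · █ █ █ █ █
    · · · █ █ █ █ · ·
    · · · · · · · · ·
    · · · · · · · · ·

Final: 35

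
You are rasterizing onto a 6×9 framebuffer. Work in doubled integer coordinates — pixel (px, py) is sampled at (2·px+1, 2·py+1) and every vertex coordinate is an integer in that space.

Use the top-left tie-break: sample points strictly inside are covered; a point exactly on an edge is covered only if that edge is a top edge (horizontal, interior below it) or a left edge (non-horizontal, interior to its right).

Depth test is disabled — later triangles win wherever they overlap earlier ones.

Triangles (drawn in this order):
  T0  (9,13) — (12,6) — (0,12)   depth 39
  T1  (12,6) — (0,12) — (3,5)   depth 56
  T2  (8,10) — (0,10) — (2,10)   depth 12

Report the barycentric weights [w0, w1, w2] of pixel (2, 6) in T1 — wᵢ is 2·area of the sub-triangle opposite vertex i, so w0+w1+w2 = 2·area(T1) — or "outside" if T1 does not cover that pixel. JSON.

T0:
  2·area = 66  (B↔C swapped to make it positive)
  edge (9, 13)→(0, 12): d=(-9,-1) top-left  bias=+0
  edge (0, 12)→(12, 6): d=(12,-6) top-left  bias=+0
  edge (12, 6)→(9, 13): d=(-3,7) right/bottom  bias=-1
    (5,3)@(11, 7): e=[56,6,4] → █
    (3,4)@(7, 9): e=[34,6,26] → █
    (4,4)@(9, 9): e=[36,18,12] → █
    (5,4)@(11, 9): e=[38,30,-2] → ·
    (1,5)@(3, 11): e=[12,6,48] → █
    (2,5)@(5, 11): e=[14,18,34] → █
    (5,5)@(11, 11): e=[20,54,-8] → ·
    (1,6)@(3, 13): e=[-6,30,42] → ·
    (2,6)@(5, 13): e=[-4,42,28] → ·
    (3,6)@(7, 13): e=[-2,54,14] → ·
    (4,6)@(9, 13): e=[0,66,0] → ·  [on edge]
  covered (7 px):
    · · · · · ·
    · · · · · ·
    · · · · · ·
    · · · · · █
    · · · █ █ ·
    · █ █ █ █ ·
    · · · · · ·
    · · · · · ·
    · · · · · ·
T1:
  2·area = 66
  edge (12, 6)→(0, 12): d=(-12,6) right/bottom  bias=-1
  edge (0, 12)→(3, 5): d=(3,-7) top-left  bias=+0
  edge (3, 5)→(12, 6): d=(9,1) right/bottom  bias=-1
    (1,2)@(3, 5): e=[66,0,0] → ·  [on edge]
    (1,3)@(3, 7): e=[42,6,18] → █
    (2,3)@(5, 7): e=[30,20,16] → █
    (3,3)@(7, 7): e=[18,34,14] → █
    (4,3)@(9, 7): e=[6,48,12] → █
    (5,3)@(11, 7): e=[-6,62,10] → ·
    (1,4)@(3, 9): e=[18,12,36] → █
    (3,4)@(7, 9): e=[-6,40,32] → ·
    (4,4)@(9, 9): e=[-18,54,30] → ·
    (0,5)@(1, 11): e=[6,4,56] → █
    (1,5)@(3, 11): e=[-6,18,54] → ·
    (2,5)@(5, 11): e=[-18,32,52] → ·
  covered (7 px):
    · · · · · ·
    · · · · · ·
    · · · · · ·
    · █ █ █ █ ·
    · █ █ · · ·
    █ · · · · ·
    · · · · · ·
    · · · · · ·
    · · · · · ·
T2:
  degenerate (2·area = 0) — covers nothing

Result: "outside"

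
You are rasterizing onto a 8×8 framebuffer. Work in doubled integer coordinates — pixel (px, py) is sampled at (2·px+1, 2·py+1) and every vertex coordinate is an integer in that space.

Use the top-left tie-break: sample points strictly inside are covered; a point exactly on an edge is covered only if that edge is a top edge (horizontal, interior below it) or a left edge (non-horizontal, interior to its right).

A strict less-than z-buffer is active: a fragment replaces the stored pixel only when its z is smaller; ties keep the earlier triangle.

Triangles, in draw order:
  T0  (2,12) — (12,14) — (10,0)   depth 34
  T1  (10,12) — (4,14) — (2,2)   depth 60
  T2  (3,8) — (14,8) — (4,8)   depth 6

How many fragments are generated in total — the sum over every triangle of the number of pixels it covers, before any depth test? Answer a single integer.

T0:
  2·area = 136  (B↔C swapped to make it positive)
  edge (2, 12)→(10, 0): d=(8,-12) top-left  bias=+0
  edge (10, 0)→(12, 14): d=(2,14) right/bottom  bias=-1
  edge (12, 14)→(2, 12): d=(-10,-2) top-left  bias=+0
    (4,1)@(9, 3): e=[12,20,104] → █
    (5,1)@(11, 3): e=[36,-8,108] → ·
    (3,2)@(7, 5): e=[4,52,80] → █
    (5,2)@(11, 5): e=[52,-4,88] → ·
    (3,3)@(7, 7): e=[20,56,60] → █
    (5,3)@(11, 7): e=[68,0,68] → ·  [on edge]
    (2,4)@(5, 9): e=[12,88,36] → █
    (5,4)@(11, 9): e=[84,4,48] → █
    (6,4)@(13, 9): e=[108,-24,52] → ·
    (1,5)@(3, 11): e=[4,120,12] → █
    (6,5)@(13, 11): e=[124,-20,32] → ·
    (1,6)@(3, 13): e=[20,124,-8] → ·
    (3,6)@(7, 13): e=[68,68,0] → █  [on edge]
  covered (17 px):
    · · · · · · · ·
    · · · · █ · · ·
    · · · █ █ · · ·
    · · · █ █ · · ·
    · · █ █ █ █ · ·
    · █ █ █ █ █ · ·
    · · · █ █ █ · ·
    · · · · · · · ·
T1:
  2·area = 76
  edge (10, 12)→(4, 14): d=(-6,2) right/bottom  bias=-1
  edge (4, 14)→(2, 2): d=(-2,-12) top-left  bias=+0
  edge (2, 2)→(10, 12): d=(8,10) right/bottom  bias=-1
    (1,2)@(3, 5): e=[56,6,14] → █
    (2,2)@(5, 5): e=[52,30,-6] → ·
    (1,3)@(3, 7): e=[44,2,30] → █
    (2,3)@(5, 7): e=[40,26,10] → █
    (3,3)@(7, 7): e=[36,50,-10] → ·
    (1,4)@(3, 9): e=[32,-2,46] → ·
    (2,4)@(5, 9): e=[28,22,26] → █
    (3,4)@(7, 9): e=[24,46,6] → █
    (4,4)@(9, 9): e=[20,70,-14] → ·
    (2,5)@(5, 11): e=[16,18,42] → █
    (4,5)@(9, 11): e=[8,66,2] → █
    (5,5)@(11, 11): e=[4,90,-18] → ·
    (6,5)@(13, 11): e=[0,114,-38] → ·  [on edge]
    (3,6)@(7, 13): e=[0,38,38] → ·  [on edge]
    (0,7)@(1, 15): e=[0,-38,114] → ·  [on edge]
  covered (9 px):
    · · · · · · · ·
    · · · · · · · ·
    · █ · · · · · ·
    · █ █ · · · · ·
    · · █ █ · · · ·
    · · █ █ █ · · ·
    · · █ · · · · ·
    · · · · · · · ·
T2:
  degenerate (2·area = 0) — covers nothing

Result: 26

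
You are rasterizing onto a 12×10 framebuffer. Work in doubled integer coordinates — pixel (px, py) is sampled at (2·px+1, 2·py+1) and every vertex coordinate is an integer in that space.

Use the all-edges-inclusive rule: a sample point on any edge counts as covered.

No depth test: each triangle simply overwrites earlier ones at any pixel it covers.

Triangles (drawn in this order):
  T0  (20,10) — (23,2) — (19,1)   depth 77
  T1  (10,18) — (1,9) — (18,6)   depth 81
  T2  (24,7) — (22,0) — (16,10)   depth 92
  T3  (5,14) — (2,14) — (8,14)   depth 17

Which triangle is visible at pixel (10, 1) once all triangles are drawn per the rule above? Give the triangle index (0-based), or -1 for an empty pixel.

T0:
  2·area = 35  (B↔C swapped to make it positive)
  edge (20, 10)→(19, 1): d=(-1,-9) inclusive
  edge (19, 1)→(23, 2): d=(4,1) inclusive
  edge (23, 2)→(20, 10): d=(-3,8) inclusive
    (9,0)@(19, 1): e=[0,0,35] → X  [on edge]
    (10,0)@(21, 1): e=[18,-2,19] → .
    (9,1)@(19, 3): e=[-2,8,29] → .
    (10,1)@(21, 3): e=[16,6,13] → X
    (11,1)@(23, 3): e=[34,4,-3] → .
    (10,2)@(21, 5): e=[14,14,7] → X
    (11,2)@(23, 5): e=[32,12,-9] → .
    (10,3)@(21, 7): e=[12,22,1] → X
    (11,3)@(23, 7): e=[30,20,-15] → .
    (10,4)@(21, 9): e=[10,30,-5] → .
    (10,9)@(21, 19): e=[0,70,-35] → .  [on edge]
  covered (4 px):
    . . . . . . . . . X . .
    . . . . . . . . . . X .
    . . . . . . . . . . X .
    . . . . . . . . . . X .
    . . . . . . . . . . . .
    . . . . . . . . . . . .
    . . . . . . . . . . . .
    . . . . . . . . . . . .
    . . . . . . . . . . . .
    . . . . . . . . . . . .
T1:
  2·area = 180
  edge (10, 18)→(1, 9): d=(-9,-9) inclusive
  edge (1, 9)→(18, 6): d=(17,-3) inclusive
  edge (18, 6)→(10, 18): d=(-8,12) inclusive
    (6,3)@(13, 7): e=[126,2,52] → X
    (7,3)@(15, 7): e=[144,8,28] → X
    (8,3)@(17, 7): e=[162,14,4] → X
    (9,3)@(19, 7): e=[180,20,-20] → .
    (0,4)@(1, 9): e=[0,0,180] → X  [on edge]
    (1,4)@(3, 9): e=[18,6,156] → X
    (2,4)@(5, 9): e=[36,12,132] → X
    (3,4)@(7, 9): e=[54,18,108] → X
    (4,4)@(9, 9): e=[72,24,84] → X
    (5,4)@(11, 9): e=[90,30,60] → X
    (8,4)@(17, 9): e=[144,48,-12] → .
    (0,5)@(1, 11): e=[-18,34,164] → .
    (1,5)@(3, 11): e=[0,40,140] → X  [on edge]
    (2,6)@(5, 13): e=[0,80,100] → X  [on edge]
    (3,7)@(7, 15): e=[0,120,60] → X  [on edge]
    (4,8)@(9, 17): e=[0,160,20] → X  [on edge]
    (5,9)@(11, 19): e=[0,200,-20] → .  [on edge]
  covered (26 px):
    . . . . . . . . . . . .
    . . . . . . . . . . . .
    . . . . . . . . . . . .
    . . . . . . X X X . . .
    X X X X X X X X . . . .
    . X X X X X X . . . . .
    . . X X X X X . . . . .
    . . . X X X . . . . . .
    . . . . X . . . . . . .
    . . . . . . . . . . . .
T2:
  2·area = 62  (B↔C swapped to make it positive)
  edge (24, 7)→(16, 10): d=(-8,3) inclusive
  edge (16, 10)→(22, 0): d=(6,-10) inclusive
  edge (22, 0)→(24, 7): d=(2,7) inclusive
    (10,1)@(21, 3): e=[41,8,13] → X
    (11,1)@(23, 3): e=[35,28,-1] → .
    (9,2)@(19, 5): e=[31,0,31] → X  [on edge]
    (11,2)@(23, 5): e=[19,40,3] → X
    (9,3)@(19, 7): e=[15,12,35] → X
    (8,4)@(17, 9): e=[5,4,53] → X
    (9,4)@(19, 9): e=[-1,24,39] → .
    (10,4)@(21, 9): e=[-7,44,25] → .
    (11,4)@(23, 9): e=[-13,64,11] → .
    (8,5)@(17, 11): e=[-11,16,57] → .
    (6,7)@(13, 15): e=[-31,0,93] → .  [on edge]
  covered (8 px):
    . . . . . . . . . . . .
    . . . . . . . . . . X .
    . . . . . . . . . X X X
    . . . . . . . . . X X X
    . . . . . . . . X . . .
    . . . . . . . . . . . .
    . . . . . . . . . . . .
    . . . . . . . . . . . .
    . . . . . . . . . . . .
    . . . . . . . . . . . .
T3:
  degenerate (2·area = 0) — covers nothing

Z-buffer (winner per pixel, '.' = empty):
  . . . . . . . . . 0 . .
  . . . . . . . . . . 2 .
  . . . . . . . . . 2 2 2
  . . . . . . 1 1 1 2 2 2
  1 1 1 1 1 1 1 1 2 . . .
  . 1 1 1 1 1 1 . . . . .
  . . 1 1 1 1 1 . . . . .
  . . . 1 1 1 . . . . . .
  . . . . 1 . . . . . . .
  . . . . . . . . . . . .

Result: 2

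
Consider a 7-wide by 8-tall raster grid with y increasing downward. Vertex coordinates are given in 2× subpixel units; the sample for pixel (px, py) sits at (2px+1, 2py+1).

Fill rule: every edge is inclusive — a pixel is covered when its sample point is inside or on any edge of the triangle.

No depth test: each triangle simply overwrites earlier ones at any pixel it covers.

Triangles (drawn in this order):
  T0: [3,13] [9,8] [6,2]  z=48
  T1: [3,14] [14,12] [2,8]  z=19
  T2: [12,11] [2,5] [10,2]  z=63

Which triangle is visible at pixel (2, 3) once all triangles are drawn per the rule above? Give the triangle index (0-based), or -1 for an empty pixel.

T0:
  2·area = 51  (B↔C swapped to make it positive)
  edge (3, 13)→(6, 2): d=(3,-11) inclusive
  edge (6, 2)→(9, 8): d=(3,6) inclusive
  edge (9, 8)→(3, 13): d=(-6,5) inclusive
    (3,2)@(7, 5): e=[20,3,28] → X
    (4,2)@(9, 5): e=[42,-9,18] → .
    (2,3)@(5, 7): e=[4,21,26] → X
    (4,3)@(9, 7): e=[48,-3,6] → .
    (2,4)@(5, 9): e=[10,27,14] → X
    (4,4)@(9, 9): e=[54,3,-6] → .
    (2,5)@(5, 11): e=[16,33,2] → X
    (3,5)@(7, 11): e=[38,21,-8] → .
    (1,6)@(3, 13): e=[0,51,0] → X  [on edge]
    (2,6)@(5, 13): e=[22,39,-10] → .
    (1,7)@(3, 15): e=[6,57,-12] → .
  covered (7 px):
    . . . . . . .
    . . . . . . .
    . . . X . . .
    . . X X . . .
    . . X X . . .
    . . X . . . .
    . X . . . . .
    . . . . . . .
T1:
  2·area = 68  (B↔C swapped to make it positive)
  edge (3, 14)→(2, 8): d=(-1,-6) inclusive
  edge (2, 8)→(14, 12): d=(12,4) inclusive
  edge (14, 12)→(3, 14): d=(-11,2) inclusive
    (1,4)@(3, 9): e=[5,8,55] → X
    (2,4)@(5, 9): e=[17,0,51] → X  [on edge]
    (3,4)@(7, 9): e=[29,-8,47] → .
    (1,5)@(3, 11): e=[3,32,33] → X
    (3,5)@(7, 11): e=[27,16,25] → X
    (4,5)@(9, 11): e=[39,8,21] → X
    (5,5)@(11, 11): e=[51,0,17] → X  [on edge]
    (6,5)@(13, 11): e=[63,-8,13] → .
    (1,6)@(3, 13): e=[1,56,11] → X
    (4,6)@(9, 13): e=[37,32,-1] → .
    (5,6)@(11, 13): e=[49,24,-5] → .
    (1,7)@(3, 15): e=[-1,80,-11] → .
  covered (10 px):
    . . . . . . .
    . . . . . . .
    . . . . . . .
    . . . . . . .
    . X X . . . .
    . X X X X X .
    . X X X . . .
    . . . . . . .
T2:
  2·area = 78
  edge (12, 11)→(2, 5): d=(-10,-6) inclusive
  edge (2, 5)→(10, 2): d=(8,-3) inclusive
  edge (10, 2)→(12, 11): d=(2,9) inclusive
    (4,1)@(9, 3): e=[62,5,11] → X
    (5,1)@(11, 3): e=[74,11,-7] → .
    (1,2)@(3, 5): e=[6,3,69] → X
    (2,2)@(5, 5): e=[18,9,51] → X
    (3,2)@(7, 5): e=[30,15,33] → X
    (5,2)@(11, 5): e=[54,27,-3] → .
    (1,3)@(3, 7): e=[-14,19,73] → .
    (2,3)@(5, 7): e=[-2,25,55] → .
    (3,3)@(7, 7): e=[10,31,37] → X
    (5,3)@(11, 7): e=[34,43,1] → X
    (6,3)@(13, 7): e=[46,49,-17] → .
    (3,4)@(7, 9): e=[-10,47,41] → .
  covered (10 px):
    . . . . . . .
    . . . . X . .
    . X X X X . .
    . . . X X X .
    . . . . X X .
    . . . . . . .
    . . . . . . .
    . . . . . . .

Z-buffer (winner per pixel, '.' = empty):
  . . . . . . .
  . . . . 2 . .
  . 2 2 2 2 . .
  . . 0 2 2 2 .
  . 1 1 0 2 2 .
  . 1 1 1 1 1 .
  . 1 1 1 . . .
  . . . . . . .

Result: 0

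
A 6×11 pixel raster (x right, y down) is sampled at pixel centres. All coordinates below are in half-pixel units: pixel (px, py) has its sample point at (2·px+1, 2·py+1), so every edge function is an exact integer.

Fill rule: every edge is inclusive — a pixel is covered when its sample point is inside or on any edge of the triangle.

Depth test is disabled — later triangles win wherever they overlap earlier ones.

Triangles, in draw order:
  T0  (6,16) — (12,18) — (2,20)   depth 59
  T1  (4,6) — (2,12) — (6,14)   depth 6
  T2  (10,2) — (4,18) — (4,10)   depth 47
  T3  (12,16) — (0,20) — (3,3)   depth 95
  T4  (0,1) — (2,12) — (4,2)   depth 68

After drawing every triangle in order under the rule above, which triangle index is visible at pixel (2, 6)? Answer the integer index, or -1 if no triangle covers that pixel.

T0:
  2·area = 32
  edge (6, 16)→(12, 18): d=(6,2) inclusive
  edge (12, 18)→(2, 20): d=(-10,2) inclusive
  edge (2, 20)→(6, 16): d=(4,-4) inclusive
    (5,5)@(11, 11): e=[-40,72,0] → ·  [on edge]
    (4,6)@(9, 13): e=[-24,56,0] → ·  [on edge]
    (1,7)@(3, 15): e=[0,48,-16] → ·  [on edge]
    (3,7)@(7, 15): e=[-8,40,0] → ·  [on edge]
    (2,8)@(5, 17): e=[8,24,0] → #  [on edge]
    (3,8)@(7, 17): e=[4,20,8] → #
    (4,8)@(9, 17): e=[0,16,16] → #  [on edge]
    (5,8)@(11, 17): e=[-4,12,24] → ·
    (1,9)@(3, 19): e=[24,8,0] → #  [on edge]
    (3,9)@(7, 19): e=[16,0,16] → #  [on edge]
    (4,9)@(9, 19): e=[12,-4,24] → ·
    (0,10)@(1, 21): e=[40,-8,0] → ·  [on edge]
  covered (6 px):
    · · · · · ·
    · · · · · ·
    · · · · · ·
    · · · · · ·
    · · · · · ·
    · · · · · ·
    · · · · · ·
    · · · · · ·
    · · # # # ·
    · # # # · ·
    · · · · · ·
T1:
  2·area = 28  (B↔C swapped to make it positive)
  edge (4, 6)→(6, 14): d=(2,8) inclusive
  edge (6, 14)→(2, 12): d=(-4,-2) inclusive
  edge (2, 12)→(4, 6): d=(2,-6) inclusive
    (2,1)@(5, 3): e=[-14,42,0] → ·  [on edge]
    (1,4)@(3, 9): e=[14,14,0] → #  [on edge]
    (2,4)@(5, 9): e=[-2,18,12] → ·
    (1,5)@(3, 11): e=[18,6,4] → #
    (2,5)@(5, 11): e=[2,10,16] → #
    (3,5)@(7, 11): e=[-14,14,28] → ·
    (1,6)@(3, 13): e=[22,-2,8] → ·
    (2,6)@(5, 13): e=[6,2,20] → #
    (3,6)@(7, 13): e=[-10,6,32] → ·
    (0,7)@(1, 15): e=[42,-14,0] → ·  [on edge]
    (2,7)@(5, 15): e=[10,-6,24] → ·
  covered (4 px):
    · · · · · ·
    · · · · · ·
    · · · · · ·
    · · · · · ·
    · # · · · ·
    · # # · · ·
    · · # · · ·
    · · · · · ·
    · · · · · ·
    · · · · · ·
    · · · · · ·
T2:
  2·area = 48
  edge (10, 2)→(4, 18): d=(-6,16) inclusive
  edge (4, 18)→(4, 10): d=(0,-8) inclusive
  edge (4, 10)→(10, 2): d=(6,-8) inclusive
    (3,3)@(7, 7): e=[18,24,6] → #
    (4,3)@(9, 7): e=[-14,40,22] → ·
    (2,4)@(5, 9): e=[38,8,2] → #
    (4,4)@(9, 9): e=[-26,40,34] → ·
    (2,5)@(5, 11): e=[26,8,14] → #
    (3,5)@(7, 11): e=[-6,24,30] → ·
    (2,6)@(5, 13): e=[14,8,26] → #
    (3,6)@(7, 13): e=[-18,24,42] → ·
    (2,7)@(5, 15): e=[2,8,38] → #
    (3,7)@(7, 15): e=[-30,24,54] → ·
    (2,8)@(5, 17): e=[-10,8,50] → ·
  covered (6 px):
    · · · · · ·
    · · · · · ·
    · · · · · ·
    · · · # · ·
    · · # # · ·
    · · # · · ·
    · · # · · ·
    · · # · · ·
    · · · · · ·
    · · · · · ·
    · · · · · ·
T3:
  2·area = 192
  edge (12, 16)→(0, 20): d=(-12,4) inclusive
  edge (0, 20)→(3, 3): d=(3,-17) inclusive
  edge (3, 3)→(12, 16): d=(9,13) inclusive
    (1,1)@(3, 3): e=[192,0,0] → #  [on edge]
    (2,1)@(5, 3): e=[184,34,-26] → ·
    (1,2)@(3, 5): e=[168,6,18] → #
    (2,2)@(5, 5): e=[160,40,-8] → ·
    (1,3)@(3, 7): e=[144,12,36] → #
    (2,3)@(5, 7): e=[136,46,10] → #
    (3,3)@(7, 7): e=[128,80,-16] → ·
    (1,4)@(3, 9): e=[120,18,54] → #
    (3,4)@(7, 9): e=[104,86,2] → #
    (4,4)@(9, 9): e=[96,120,-24] → ·
    (1,5)@(3, 11): e=[96,24,72] → #
    (4,5)@(9, 11): e=[72,126,-6] → ·
    (4,8)@(9, 17): e=[0,144,48] → #  [on edge]
    (1,9)@(3, 19): e=[0,48,144] → #  [on edge]
  covered (27 px):
    · · · · · ·
    · # · · · ·
    · # · · · ·
    · # # · · ·
    · # # # · ·
    · # # # · ·
    · # # # # ·
    # # # # # #
    # # # # # ·
    # # · · · ·
    · · · · · ·
T4:
  2·area = 42  (B↔C swapped to make it positive)
  edge (0, 1)→(4, 2): d=(4,1) inclusive
  edge (4, 2)→(2, 12): d=(-2,10) inclusive
  edge (2, 12)→(0, 1): d=(-2,-11) inclusive
    (0,1)@(1, 3): e=[7,28,7] → #
    (1,1)@(3, 3): e=[5,8,29] → #
    (2,1)@(5, 3): e=[3,-12,51] → ·
    (0,2)@(1, 5): e=[15,24,3] → #
    (2,2)@(5, 5): e=[11,-16,47] → ·
    (0,3)@(1, 7): e=[23,20,-1] → ·
    (1,3)@(3, 7): e=[21,0,21] → #  [on edge]
    (2,3)@(5, 7): e=[19,-20,43] → ·
    (1,4)@(3, 9): e=[29,-4,17] → ·
    (0,8)@(1, 17): e=[63,0,-21] → ·  [on edge]
  covered (5 px):
    · · · · · ·
    # # · · · ·
    # # · · · ·
    · # · · · ·
    · · · · · ·
    · · · · · ·
    · · · · · ·
    · · · · · ·
    · · · · · ·
    · · · · · ·
    · · · · · ·

Z-buffer (winner per pixel, '.' = empty):
  . . . . . .
  4 4 . . . .
  4 4 . . . .
  . 4 3 2 . .
  . 3 3 3 . .
  . 3 3 3 . .
  . 3 3 3 3 .
  3 3 3 3 3 3
  3 3 3 3 3 .
  3 3 0 0 . .
  . . . . . .

Result: 3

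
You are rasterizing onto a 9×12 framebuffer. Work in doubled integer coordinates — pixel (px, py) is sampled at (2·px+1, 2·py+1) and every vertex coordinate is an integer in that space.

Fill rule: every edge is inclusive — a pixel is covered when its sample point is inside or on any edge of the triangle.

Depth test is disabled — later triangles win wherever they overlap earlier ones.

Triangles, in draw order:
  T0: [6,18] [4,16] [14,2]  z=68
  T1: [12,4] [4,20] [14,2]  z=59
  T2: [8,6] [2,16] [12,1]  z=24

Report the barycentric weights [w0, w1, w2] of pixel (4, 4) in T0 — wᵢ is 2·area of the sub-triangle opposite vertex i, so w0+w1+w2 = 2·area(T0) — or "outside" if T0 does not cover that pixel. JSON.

T0:
  2·area = 48
  edge (6, 18)→(4, 16): d=(-2,-2) inclusive
  edge (4, 16)→(14, 2): d=(10,-14) inclusive
  edge (14, 2)→(6, 18): d=(-8,16) inclusive
    (5,3)@(11, 7): e=[32,8,8] → X
    (6,3)@(13, 7): e=[36,36,-24] → .
    (4,4)@(9, 9): e=[24,0,24] → X  [on edge]
    (5,4)@(11, 9): e=[28,28,-8] → .
    (4,5)@(9, 11): e=[20,20,8] → X
    (5,5)@(11, 11): e=[24,48,-24] → .
    (0,6)@(1, 13): e=[0,-72,120] → .  [on edge]
    (3,6)@(7, 13): e=[12,12,24] → X
    (4,6)@(9, 13): e=[16,40,-8] → .
    (1,7)@(3, 15): e=[0,-24,72] → .  [on edge]
    (2,7)@(5, 15): e=[4,4,40] → X
    (4,7)@(9, 15): e=[12,60,-24] → .
    (2,8)@(5, 17): e=[0,24,24] → X  [on edge]
    (3,9)@(7, 19): e=[0,72,-24] → .  [on edge]
    (4,10)@(9, 21): e=[0,120,-72] → .  [on edge]
    (5,11)@(11, 23): e=[0,168,-120] → .  [on edge]
  covered (7 px):
    . . . . . . . . .
    . . . . . . . . .
    . . . . . . . . .
    . . . . . X . . .
    . . . . X . . . .
    . . . . X . . . .
    . . . X . . . . .
    . . X X . . . . .
    . . X . . . . . .
    . . . . . . . . .
    . . . . . . . . .
    . . . . . . . . .
T1:
  2·area = 16  (B↔C swapped to make it positive)
  edge (12, 4)→(14, 2): d=(2,-2) inclusive
  edge (14, 2)→(4, 20): d=(-10,18) inclusive
  edge (4, 20)→(12, 4): d=(8,-16) inclusive
    (7,0)@(15, 1): e=[0,-8,24] → .  [on edge]
    (6,1)@(13, 3): e=[0,8,8] → X  [on edge]
    (7,1)@(15, 3): e=[4,-28,40] → .
    (5,2)@(11, 5): e=[0,24,-8] → .  [on edge]
    (6,2)@(13, 5): e=[4,-12,24] → .
    (4,3)@(9, 7): e=[0,40,-24] → .  [on edge]
    (5,3)@(11, 7): e=[4,4,8] → X
    (6,3)@(13, 7): e=[8,-32,40] → .
    (3,4)@(7, 9): e=[0,56,-40] → .  [on edge]
    (5,4)@(11, 9): e=[8,-16,24] → .
    (2,5)@(5, 11): e=[0,72,-56] → .  [on edge]
    (4,5)@(9, 11): e=[8,0,8] → X  [on edge]
    (1,6)@(3, 13): e=[0,88,-72] → .  [on edge]
    (0,7)@(1, 15): e=[0,104,-88] → .  [on edge]
  covered (3 px):
    . . . . . . . . .
    . . . . . . X . .
    . . . . . . . . .
    . . . . . X . . .
    . . . . . . . . .
    . . . . X . . . .
    . . . . . . . . .
    . . . . . . . . .
    . . . . . . . . .
    . . . . . . . . .
    . . . . . . . . .
    . . . . . . . . .
T2:
  2·area = 10  (B↔C swapped to make it positive)
  edge (8, 6)→(12, 1): d=(4,-5) inclusive
  edge (12, 1)→(2, 16): d=(-10,15) inclusive
  edge (2, 16)→(8, 6): d=(6,-10) inclusive
    (5,0)@(11, 1): e=[-5,15,0] → .  [on edge]
    (4,2)@(9, 5): e=[1,5,4] → X
    (5,2)@(11, 5): e=[11,-25,24] → .
    (4,3)@(9, 7): e=[9,-15,16] → .
    (2,5)@(5, 11): e=[5,5,0] → X  [on edge]
    (3,5)@(7, 11): e=[15,-25,20] → .
    (2,6)@(5, 13): e=[13,-15,12] → .
  covered (2 px):
    . . . . . . . . .
    . . . . . . . . .
    . . . . X . . . .
    . . . . . . . . .
    . . . . . . . . .
    . . X . . . . . .
    . . . . . . . . .
    . . . . . . . . .
    . . . . . . . . .
    . . . . . . . . .
    . . . . . . . . .
    . . . . . . . . .

Result: [0,24,24]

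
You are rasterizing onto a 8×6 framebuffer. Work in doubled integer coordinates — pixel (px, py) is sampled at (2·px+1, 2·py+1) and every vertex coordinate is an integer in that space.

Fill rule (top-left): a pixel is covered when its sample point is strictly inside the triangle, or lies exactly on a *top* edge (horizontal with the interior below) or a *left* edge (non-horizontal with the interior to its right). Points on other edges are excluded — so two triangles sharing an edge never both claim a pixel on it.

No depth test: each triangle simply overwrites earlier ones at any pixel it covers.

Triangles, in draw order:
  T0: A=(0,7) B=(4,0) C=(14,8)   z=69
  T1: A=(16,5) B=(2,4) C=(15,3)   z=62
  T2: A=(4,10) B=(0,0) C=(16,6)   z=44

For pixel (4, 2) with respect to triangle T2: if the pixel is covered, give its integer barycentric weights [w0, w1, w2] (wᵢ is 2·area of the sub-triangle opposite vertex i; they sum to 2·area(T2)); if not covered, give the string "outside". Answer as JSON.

T0:
  2·area = 102
  edge (0, 7)→(4, 0): d=(4,-7) top-left  bias=+0
  edge (4, 0)→(14, 8): d=(10,8) right/bottom  bias=-1
  edge (14, 8)→(0, 7): d=(-14,-1) top-left  bias=+0
    (2,0)@(5, 1): e=[11,2,89] → #
    (3,0)@(7, 1): e=[25,-14,91] → ·
    (1,1)@(3, 3): e=[5,38,59] → #
    (3,1)@(7, 3): e=[33,6,63] → #
    (4,1)@(9, 3): e=[47,-10,65] → ·
    (1,2)@(3, 5): e=[13,58,31] → #
    (4,2)@(9, 5): e=[55,10,37] → #
    (5,2)@(11, 5): e=[69,-6,39] → ·
    (0,3)@(1, 7): e=[7,94,1] → #
    (5,3)@(11, 7): e=[77,14,11] → #
    (6,3)@(13, 7): e=[91,-2,13] → ·
    (0,4)@(1, 9): e=[15,114,-27] → ·
  covered (14 px):
    · · # · · · · ·
    · # # # · · · ·
    · # # # # · · ·
    # # # # # # · ·
    · · · · · · · ·
    · · · · · · · ·
T1:
  2·area = 27
  edge (16, 5)→(2, 4): d=(-14,-1) top-left  bias=+0
  edge (2, 4)→(15, 3): d=(13,-1) top-left  bias=+0
  edge (15, 3)→(16, 5): d=(1,2) right/bottom  bias=-1
    (7,1)@(15, 3): e=[27,0,0] → ·  [on edge]
  covered (0 px):
    · · · · · · · ·
    · · · · · · · ·
    · · · · · · · ·
    · · · · · · · ·
    · · · · · · · ·
    · · · · · · · ·
T2:
  2·area = 136
  edge (4, 10)→(0, 0): d=(-4,-10) top-left  bias=+0
  edge (0, 0)→(16, 6): d=(16,6) right/bottom  bias=-1
  edge (16, 6)→(4, 10): d=(-12,4) right/bottom  bias=-1
    (0,0)@(1, 1): e=[6,10,120] → #
    (1,0)@(3, 1): e=[26,-2,112] → ·
    (0,1)@(1, 3): e=[-2,42,96] → ·
    (1,1)@(3, 3): e=[18,30,88] → #
    (2,1)@(5, 3): e=[38,18,80] → #
    (3,1)@(7, 3): e=[58,6,72] → #
    (4,1)@(9, 3): e=[78,-6,64] → ·
    (1,2)@(3, 5): e=[10,62,64] → #
    (4,2)@(9, 5): e=[70,26,40] → #
    (5,2)@(11, 5): e=[90,14,32] → #
    (6,2)@(13, 5): e=[110,2,24] → #
    (7,2)@(15, 5): e=[130,-10,16] → ·
    (6,3)@(13, 7): e=[102,34,0] → ·  [on edge]
    (3,4)@(7, 9): e=[34,102,0] → ·  [on edge]
    (0,5)@(1, 11): e=[-34,170,0] → ·  [on edge]
  covered (16 px):
    # · · · · · · ·
    · # # # · · · ·
    · # # # # # # ·
    · # # # # # · ·
    · · # · · · · ·
    · · · · · · · ·

Answer: [26,40,70]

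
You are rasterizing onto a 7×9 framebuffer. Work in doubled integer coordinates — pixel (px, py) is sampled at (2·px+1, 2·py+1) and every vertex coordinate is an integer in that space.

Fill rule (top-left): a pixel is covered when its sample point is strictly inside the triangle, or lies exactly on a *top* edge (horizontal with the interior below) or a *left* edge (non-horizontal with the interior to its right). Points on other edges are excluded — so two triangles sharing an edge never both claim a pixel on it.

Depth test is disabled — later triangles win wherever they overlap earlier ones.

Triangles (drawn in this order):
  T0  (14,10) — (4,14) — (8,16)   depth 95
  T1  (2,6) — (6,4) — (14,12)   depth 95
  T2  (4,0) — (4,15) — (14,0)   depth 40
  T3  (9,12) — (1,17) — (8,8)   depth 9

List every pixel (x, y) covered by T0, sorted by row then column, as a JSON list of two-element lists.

T0:
  2·area = 36  (B↔C swapped to make it positive)
  edge (14, 10)→(8, 16): d=(-6,6) right/bottom  bias=-1
  edge (8, 16)→(4, 14): d=(-4,-2) top-left  bias=+0
  edge (4, 14)→(14, 10): d=(10,-4) top-left  bias=+0
    (6,5)@(13, 11): e=[0,30,6] → ·  [on edge]
    (3,6)@(7, 13): e=[24,10,2] → █
    (4,6)@(9, 13): e=[12,14,10] → █
    (5,6)@(11, 13): e=[0,18,18] → ·  [on edge]
    (3,7)@(7, 15): e=[12,2,22] → █
    (4,7)@(9, 15): e=[0,6,30] → ·  [on edge]
    (3,8)@(7, 17): e=[0,-6,42] → ·  [on edge]
  covered (3 px):
    · · · · · · ·
    · · · · · · ·
    · · · · · · ·
    · · · · · · ·
    · · · · · · ·
    · · · · · · ·
    · · · █ █ · ·
    · · · █ · · ·
    · · · · · · ·
T1:
  2·area = 48
  edge (2, 6)→(6, 4): d=(4,-2) top-left  bias=+0
  edge (6, 4)→(14, 12): d=(8,8) right/bottom  bias=-1
  edge (14, 12)→(2, 6): d=(-12,-6) top-left  bias=+0
    (1,0)@(3, 1): e=[-18,0,66] → ·  [on edge]
    (2,1)@(5, 3): e=[-6,0,54] → ·  [on edge]
    (2,2)@(5, 5): e=[2,16,30] → █
    (3,2)@(7, 5): e=[6,0,42] → ·  [on edge]
    (2,3)@(5, 7): e=[10,32,6] → █
    (3,3)@(7, 7): e=[14,16,18] → █
    (4,3)@(9, 7): e=[18,0,30] → ·  [on edge]
    (2,4)@(5, 9): e=[18,48,-18] → ·
    (3,4)@(7, 9): e=[22,32,-6] → ·
    (4,4)@(9, 9): e=[26,16,6] → █
    (5,4)@(11, 9): e=[30,0,18] → ·  [on edge]
    (4,5)@(9, 11): e=[34,32,-18] → ·
    (6,5)@(13, 11): e=[42,0,6] → ·  [on edge]
  covered (4 px):
    · · · · · · ·
    · · · · · · ·
    · · █ · · · ·
    · · █ █ · · ·
    · · · · █ · ·
    · · · · · · ·
    · · · · · · ·
    · · · · · · ·
    · · · · · · ·
T2:
  2·area = 150  (B↔C swapped to make it positive)
  edge (4, 0)→(14, 0): d=(10,0) top-left  bias=+0
  edge (14, 0)→(4, 15): d=(-10,15) right/bottom  bias=-1
  edge (4, 15)→(4, 0): d=(0,-15) top-left  bias=+0
    (2,0)@(5, 1): e=[10,125,15] → █
    (3,0)@(7, 1): e=[10,95,45] → █
    (4,0)@(9, 1): e=[10,65,75] → █
    (5,0)@(11, 1): e=[10,35,105] → █
    (6,0)@(13, 1): e=[10,5,135] → █
    (2,1)@(5, 3): e=[30,105,15] → █
    (6,1)@(13, 3): e=[30,-15,135] → ·
    (2,2)@(5, 5): e=[50,85,15] → █
    (5,2)@(11, 5): e=[50,-5,105] → ·
    (2,3)@(5, 7): e=[70,65,15] → █
    (5,3)@(11, 7): e=[70,-25,105] → ·
    (2,4)@(5, 9): e=[90,45,15] → █
  covered (19 px):
    · · █ █ █ █ █
    · · █ █ █ █ ·
    · · █ █ █ · ·
    · · █ █ █ · ·
    · · █ █ · · ·
    · · █ · · · ·
    · · █ · · · ·
    · · · · · · ·
    · · · · · · ·
T3:
  2·area = 37
  edge (9, 12)→(1, 17): d=(-8,5) right/bottom  bias=-1
  edge (1, 17)→(8, 8): d=(7,-9) top-left  bias=+0
  edge (8, 8)→(9, 12): d=(1,4) right/bottom  bias=-1
    (3,5)@(7, 11): e=[18,12,7] → █
    (4,5)@(9, 11): e=[8,30,-1] → ·
    (2,6)@(5, 13): e=[12,8,17] → █
    (4,6)@(9, 13): e=[-8,44,1] → ·
    (1,7)@(3, 15): e=[6,4,27] → █
    (2,7)@(5, 15): e=[-4,22,19] → ·
    (3,7)@(7, 15): e=[-14,40,11] → ·
    (0,8)@(1, 17): e=[0,0,37] → ·  [on edge]
    (1,8)@(3, 17): e=[-10,18,29] → ·
  covered (4 px):
    · · · · · · ·
    · · · · · · ·
    · · · · · · ·
    · · · · · · ·
    · · · · · · ·
    · · · █ · · ·
    · · █ █ · · ·
    · █ · · · · ·
    · · · · · · ·

Final: [[3,6],[4,6],[3,7]]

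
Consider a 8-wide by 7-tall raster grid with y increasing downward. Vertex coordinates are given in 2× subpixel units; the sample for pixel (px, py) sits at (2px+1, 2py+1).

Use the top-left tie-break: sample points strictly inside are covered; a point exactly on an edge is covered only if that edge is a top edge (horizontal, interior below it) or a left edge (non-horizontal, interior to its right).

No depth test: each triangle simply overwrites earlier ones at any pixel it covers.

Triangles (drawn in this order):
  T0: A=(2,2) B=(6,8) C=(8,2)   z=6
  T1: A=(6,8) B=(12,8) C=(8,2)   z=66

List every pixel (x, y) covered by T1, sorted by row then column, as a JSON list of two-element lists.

T0:
  2·area = 36  (B↔C swapped to make it positive)
  edge (2, 2)→(8, 2): d=(6,0) top-left  bias=+0
  edge (8, 2)→(6, 8): d=(-2,6) right/bottom  bias=-1
  edge (6, 8)→(2, 2): d=(-4,-6) top-left  bias=+0
    (1,1)@(3, 3): e=[6,28,2] → █
    (2,1)@(5, 3): e=[6,16,14] → █
    (3,1)@(7, 3): e=[6,4,26] → █
    (4,1)@(9, 3): e=[6,-8,38] → ·
    (1,2)@(3, 5): e=[18,24,-6] → ·
    (2,2)@(5, 5): e=[18,12,6] → █
    (3,2)@(7, 5): e=[18,0,18] → ·  [on edge]
    (2,3)@(5, 7): e=[30,8,-2] → ·
    (2,5)@(5, 11): e=[54,0,-18] → ·  [on edge]
  covered (4 px):
    · · · · · · · ·
    · █ █ █ · · · ·
    · · █ · · · · ·
    · · · · · · · ·
    · · · · · · · ·
    · · · · · · · ·
    · · · · · · · ·
T1:
  2·area = 36  (B↔C swapped to make it positive)
  edge (6, 8)→(8, 2): d=(2,-6) top-left  bias=+0
  edge (8, 2)→(12, 8): d=(4,6) right/bottom  bias=-1
  edge (12, 8)→(6, 8): d=(-6,0) right/bottom  bias=-1
    (3,2)@(7, 5): e=[0,18,18] → █  [on edge]
    (4,2)@(9, 5): e=[12,6,18] → █
    (5,2)@(11, 5): e=[24,-6,18] → ·
    (3,3)@(7, 7): e=[4,26,6] → █
    (5,3)@(11, 7): e=[28,2,6] → █
    (6,3)@(13, 7): e=[40,-10,6] → ·
    (3,4)@(7, 9): e=[8,34,-6] → ·
    (4,4)@(9, 9): e=[20,22,-6] → ·
    (5,4)@(11, 9): e=[32,10,-6] → ·
    (2,5)@(5, 11): e=[0,54,-18] → ·  [on edge]
  covered (5 px):
    · · · · · · · ·
    · · · · · · · ·
    · · · █ █ · · ·
    · · · █ █ █ · ·
    · · · · · · · ·
    · · · · · · · ·
    · · · · · · · ·

Answer: [[3,2],[4,2],[3,3],[4,3],[5,3]]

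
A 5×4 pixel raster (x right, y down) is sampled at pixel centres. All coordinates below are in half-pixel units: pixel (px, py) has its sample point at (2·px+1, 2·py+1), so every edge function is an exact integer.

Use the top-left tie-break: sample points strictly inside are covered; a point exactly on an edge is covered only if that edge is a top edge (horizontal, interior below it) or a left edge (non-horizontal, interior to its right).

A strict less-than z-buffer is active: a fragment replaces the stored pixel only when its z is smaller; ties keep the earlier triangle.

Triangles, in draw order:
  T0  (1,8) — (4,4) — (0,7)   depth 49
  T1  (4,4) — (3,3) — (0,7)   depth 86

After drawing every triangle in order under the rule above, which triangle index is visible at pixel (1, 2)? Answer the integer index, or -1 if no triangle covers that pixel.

T0:
  2·area = 7  (B↔C swapped to make it positive)
  edge (1, 8)→(0, 7): d=(-1,-1) top-left  bias=+0
  edge (0, 7)→(4, 4): d=(4,-3) top-left  bias=+0
  edge (4, 4)→(1, 8): d=(-3,4) right/bottom  bias=-1
    (1,2)@(3, 5): e=[5,1,1] → #
    (2,2)@(5, 5): e=[7,7,-7] → ·
    (0,3)@(1, 7): e=[1,3,3] → #
    (1,3)@(3, 7): e=[3,9,-5] → ·
  covered (2 px):
    · · · · ·
    · · · · ·
    · # · · ·
    # · · · ·
T1:
  2·area = 7  (B↔C swapped to make it positive)
  edge (4, 4)→(0, 7): d=(-4,3) right/bottom  bias=-1
  edge (0, 7)→(3, 3): d=(3,-4) top-left  bias=+0
  edge (3, 3)→(4, 4): d=(1,1) right/bottom  bias=-1
    (0,0)@(1, 1): e=[21,-14,0] → ·  [on edge]
    (1,1)@(3, 3): e=[7,0,0] → ·  [on edge]
    (2,2)@(5, 5): e=[-7,14,0] → ·  [on edge]
    (3,3)@(7, 7): e=[-21,28,0] → ·  [on edge]
  covered (0 px):
    · · · · ·
    · · · · ·
    · · · · ·
    · · · · ·

Z-buffer (winner per pixel, '.' = empty):
  . . . . .
  . . . . .
  . 0 . . .
  0 . . . .

Answer: 0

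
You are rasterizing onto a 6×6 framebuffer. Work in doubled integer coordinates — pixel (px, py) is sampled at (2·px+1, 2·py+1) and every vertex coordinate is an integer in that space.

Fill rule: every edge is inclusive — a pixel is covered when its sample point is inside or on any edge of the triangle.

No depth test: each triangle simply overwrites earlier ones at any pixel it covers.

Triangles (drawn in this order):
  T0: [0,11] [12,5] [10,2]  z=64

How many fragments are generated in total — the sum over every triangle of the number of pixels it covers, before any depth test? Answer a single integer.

T0:
  2·area = 48  (B↔C swapped to make it positive)
  edge (0, 11)→(10, 2): d=(10,-9) inclusive
  edge (10, 2)→(12, 5): d=(2,3) inclusive
  edge (12, 5)→(0, 11): d=(-12,6) inclusive
    (4,1)@(9, 3): e=[1,5,42] → X
    (5,1)@(11, 3): e=[19,-1,30] → .
    (3,2)@(7, 5): e=[3,15,30] → X
    (5,2)@(11, 5): e=[39,3,6] → X
    (2,3)@(5, 7): e=[5,25,18] → X
    (4,3)@(9, 7): e=[41,13,-6] → .
    (5,3)@(11, 7): e=[59,7,-18] → .
    (1,4)@(3, 9): e=[7,35,6] → X
    (2,4)@(5, 9): e=[25,29,-6] → .
    (3,4)@(7, 9): e=[43,23,-18] → .
    (1,5)@(3, 11): e=[27,39,-18] → .
  covered (7 px):
    . . . . . .
    . . . . X .
    . . . X X X
    . . X X . .
    . X . . . .
    . . . . . .

Final: 7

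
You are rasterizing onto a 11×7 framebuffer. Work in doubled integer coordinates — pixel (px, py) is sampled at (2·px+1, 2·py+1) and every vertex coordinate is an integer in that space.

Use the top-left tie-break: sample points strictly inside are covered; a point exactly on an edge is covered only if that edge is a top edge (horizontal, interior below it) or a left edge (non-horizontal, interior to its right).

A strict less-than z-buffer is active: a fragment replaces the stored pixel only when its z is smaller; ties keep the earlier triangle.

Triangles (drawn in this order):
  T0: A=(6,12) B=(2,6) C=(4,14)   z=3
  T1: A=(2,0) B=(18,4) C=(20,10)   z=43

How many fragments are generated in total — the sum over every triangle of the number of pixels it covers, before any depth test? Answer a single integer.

T0:
  2·area = 20  (B↔C swapped to make it positive)
  edge (6, 12)→(4, 14): d=(-2,2) right/bottom  bias=-1
  edge (4, 14)→(2, 6): d=(-2,-8) top-left  bias=+0
  edge (2, 6)→(6, 12): d=(4,6) right/bottom  bias=-1
    (8,0)@(17, 1): e=[0,130,-110] → ·  [on edge]
    (7,1)@(15, 3): e=[0,110,-90] → ·  [on edge]
    (6,2)@(13, 5): e=[0,90,-70] → ·  [on edge]
    (5,3)@(11, 7): e=[0,70,-50] → ·  [on edge]
    (1,4)@(3, 9): e=[12,2,6] → █
    (2,4)@(5, 9): e=[8,18,-6] → ·
    (4,4)@(9, 9): e=[0,50,-30] → ·  [on edge]
    (1,5)@(3, 11): e=[8,-2,14] → ·
    (2,5)@(5, 11): e=[4,14,2] → █
    (3,5)@(7, 11): e=[0,30,-10] → ·  [on edge]
    (2,6)@(5, 13): e=[0,10,10] → ·  [on edge]
  covered (2 px):
    · · · · · · · · · · ·
    · · · · · · · · · · ·
    · · · · · · · · · · ·
    · · · · · · · · · · ·
    · █ · · · · · · · · ·
    · · █ · · · · · · · ·
    · · · · · · · · · · ·
T1:
  2·area = 88
  edge (2, 0)→(18, 4): d=(16,4) right/bottom  bias=-1
  edge (18, 4)→(20, 10): d=(2,6) right/bottom  bias=-1
  edge (20, 10)→(2, 0): d=(-18,-10) top-left  bias=+0
    (2,0)@(5, 1): e=[4,72,12] → █
    (3,0)@(7, 1): e=[-4,60,32] → ·
    (8,0)@(17, 1): e=[-44,0,132] → ·  [on edge]
    (2,1)@(5, 3): e=[36,76,-24] → ·
    (4,1)@(9, 3): e=[20,52,16] → █
    (5,1)@(11, 3): e=[12,40,36] → █
    (6,1)@(13, 3): e=[4,28,56] → █
    (7,1)@(15, 3): e=[-4,16,76] → ·
    (4,2)@(9, 5): e=[52,56,-20] → ·
    (5,2)@(11, 5): e=[44,44,0] → █  [on edge]
    (7,2)@(15, 5): e=[28,20,40] → █
    (8,2)@(17, 5): e=[20,8,60] → █
    (9,3)@(19, 7): e=[44,0,44] → ·  [on edge]
    (10,6)@(21, 13): e=[132,0,-44] → ·  [on edge]
  covered (11 px):
    · · █ · · · · · · · ·
    · · · · █ █ █ · · · ·
    · · · · · █ █ █ █ · ·
    · · · · · · · █ █ · ·
    · · · · · · · · · █ ·
    · · · · · · · · · · ·
    · · · · · · · · · · ·

Result: 13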